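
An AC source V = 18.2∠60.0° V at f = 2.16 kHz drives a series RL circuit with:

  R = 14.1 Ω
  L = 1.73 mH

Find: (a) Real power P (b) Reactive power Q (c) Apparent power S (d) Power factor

Step 1 — Angular frequency: ω = 2π·f = 2π·2160 = 1.357e+04 rad/s.
Step 2 — Component impedances:
  R: Z = R = 14.1 Ω
  L: Z = jωL = j·1.357e+04·0.00173 = 0 + j23.48 Ω
Step 3 — Series combination: Z_total = R + L = 14.1 + j23.48 Ω = 27.39∠59.0° Ω.
Step 4 — Source phasor: V = 18.2∠60.0° V = 9.1 + j15.76 V.
Step 5 — Current: I = V / Z = 0.6644 + j0.01144 A = 0.6645∠1.0° A.
Step 6 — Complex power: S = V·I* = 6.227 + j10.37 VA.
Step 7 — Real power: P = Re(S) = 6.227 W.
Step 8 — Reactive power: Q = Im(S) = 10.37 VAR.
Step 9 — Apparent power: |S| = 12.09 VA.
Step 10 — Power factor: PF = P/|S| = 0.5148 (lagging).

(a) P = 6.227 W  (b) Q = 10.37 VAR  (c) S = 12.09 VA  (d) PF = 0.5148 (lagging)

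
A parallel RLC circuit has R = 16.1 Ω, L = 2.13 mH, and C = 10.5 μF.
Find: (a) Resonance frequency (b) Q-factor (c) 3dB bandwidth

Step 1 — Resonance: ω₀ = 1/√(LC) = 1/√(0.00213·1.05e-05) = 6687 rad/s.
Step 2 — f₀ = ω₀/(2π) = 1064 Hz.
Step 3 — Parallel Q: Q = R/(ω₀L) = 16.1/(6687·0.00213) = 1.13.
Step 4 — Bandwidth: Δω = ω₀/Q = 5915 rad/s; BW = Δω/(2π) = 941.5 Hz.

(a) f₀ = 1064 Hz  (b) Q = 1.13  (c) BW = 941.5 Hz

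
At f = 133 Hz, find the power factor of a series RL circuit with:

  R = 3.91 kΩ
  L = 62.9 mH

Step 1 — Angular frequency: ω = 2π·f = 2π·133 = 835.7 rad/s.
Step 2 — Component impedances:
  R: Z = R = 3910 Ω
  L: Z = jωL = j·835.7·0.0629 = 0 + j52.56 Ω
Step 3 — Series combination: Z_total = R + L = 3910 + j52.56 Ω = 3910∠0.8° Ω.
Step 4 — Power factor: PF = cos(φ) = Re(Z)/|Z| = 3910/3910.4 = 0.9999.
Step 5 — Type: Im(Z) = 52.56 ⇒ lagging (phase φ = 0.8°).

PF = 0.9999 (lagging, φ = 0.8°)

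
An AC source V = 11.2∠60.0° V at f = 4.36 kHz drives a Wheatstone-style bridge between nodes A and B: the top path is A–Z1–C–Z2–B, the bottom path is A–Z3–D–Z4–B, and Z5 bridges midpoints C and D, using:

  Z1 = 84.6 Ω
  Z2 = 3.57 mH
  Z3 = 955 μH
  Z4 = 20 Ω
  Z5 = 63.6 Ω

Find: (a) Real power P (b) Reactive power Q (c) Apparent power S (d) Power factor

Step 1 — Angular frequency: ω = 2π·f = 2π·4360 = 2.739e+04 rad/s.
Step 2 — Component impedances:
  Z1: Z = R = 84.6 Ω
  Z2: Z = jωL = j·2.739e+04·0.00357 = 0 + j97.8 Ω
  Z3: Z = jωL = j·2.739e+04·0.000955 = 0 + j26.16 Ω
  Z4: Z = R = 20 Ω
  Z5: Z = R = 63.6 Ω
Step 3 — Bridge requires nodal analysis (the Z5 bridge couples midpoints C and D, so the two paths cannot be reduced to a simple series/parallel combination). Setting node B to ground and injecting 1 A at node A, the 3-node admittance system at A, C, D solves to V_A = Z_AB = 19.42 + j26.09 Ω = 32.52∠53.3° Ω.
Step 4 — Source phasor: V = 11.2∠60.0° V = 5.6 + j9.699 V.
Step 5 — Current: I = V / Z = 0.3421 + j0.04 A = 0.3444∠6.7° A.
Step 6 — Complex power: S = V·I* = 2.304 + j3.094 VA.
Step 7 — Real power: P = Re(S) = 2.304 W.
Step 8 — Reactive power: Q = Im(S) = 3.094 VAR.
Step 9 — Apparent power: |S| = 3.857 VA.
Step 10 — Power factor: PF = P/|S| = 0.5972 (lagging).

(a) P = 2.304 W  (b) Q = 3.094 VAR  (c) S = 3.857 VA  (d) PF = 0.5972 (lagging)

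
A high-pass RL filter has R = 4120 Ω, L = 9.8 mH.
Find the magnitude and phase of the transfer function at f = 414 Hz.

Step 1 — Angular frequency: ω = 2π·414 = 2601 rad/s.
Step 2 — Transfer function: H(jω) = jωL/(R + jωL).
Step 3 — Numerator jωL = j·25.49; denominator R + jωL = 4120 + j25.49.
Step 4 — H = 3.828e-05 + j0.006187.
Step 5 — Magnitude: |H| = 0.006187 (-44.2 dB); phase: φ = 89.6°.

|H| = 0.006187 (-44.2 dB), φ = 89.6°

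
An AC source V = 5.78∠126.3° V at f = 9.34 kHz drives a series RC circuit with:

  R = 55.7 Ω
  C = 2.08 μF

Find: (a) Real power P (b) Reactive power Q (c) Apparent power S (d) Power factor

Step 1 — Angular frequency: ω = 2π·f = 2π·9340 = 5.868e+04 rad/s.
Step 2 — Component impedances:
  R: Z = R = 55.7 Ω
  C: Z = 1/(jωC) = -j/(ω·C) = 0 - j8.192 Ω
Step 3 — Series combination: Z_total = R + C = 55.7 - j8.192 Ω = 56.3∠-8.4° Ω.
Step 4 — Source phasor: V = 5.78∠126.3° V = -3.422 + j4.658 V.
Step 5 — Current: I = V / Z = -0.07217 + j0.07302 A = 0.1027∠134.7° A.
Step 6 — Complex power: S = V·I* = 0.5871 - j0.08635 VA.
Step 7 — Real power: P = Re(S) = 0.5871 W.
Step 8 — Reactive power: Q = Im(S) = -0.08635 VAR.
Step 9 — Apparent power: |S| = 0.5934 VA.
Step 10 — Power factor: PF = P/|S| = 0.9894 (leading).

(a) P = 0.5871 W  (b) Q = -0.08635 VAR  (c) S = 0.5934 VA  (d) PF = 0.9894 (leading)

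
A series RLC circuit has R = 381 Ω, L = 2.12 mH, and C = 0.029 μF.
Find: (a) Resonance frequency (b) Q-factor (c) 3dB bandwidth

Step 1 — Resonance condition Im(Z)=0 gives ω₀ = 1/√(LC).
Step 2 — ω₀ = 1/√(0.00212·2.9e-08) = 1.275e+05 rad/s.
Step 3 — f₀ = ω₀/(2π) = 2.03e+04 Hz.
Step 4 — Series Q: Q = ω₀L/R = 1.275e+05·0.00212/381 = 0.7096.
Step 5 — 3dB bandwidth: Δω = ω₀/Q = 1.797e+05 rad/s; BW = Δω/(2π) = 2.86e+04 Hz.

(a) f₀ = 2.03e+04 Hz  (b) Q = 0.7096  (c) BW = 2.86e+04 Hz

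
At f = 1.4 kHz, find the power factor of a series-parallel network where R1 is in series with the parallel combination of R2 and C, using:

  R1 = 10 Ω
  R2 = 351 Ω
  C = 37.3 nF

Step 1 — Angular frequency: ω = 2π·f = 2π·1400 = 8796 rad/s.
Step 2 — Component impedances:
  R1: Z = R = 10 Ω
  R2: Z = R = 351 Ω
  C: Z = 1/(jωC) = -j/(ω·C) = 0 - j3048 Ω
Step 3 — Parallel branch: R2 || C = 1/(1/R2 + 1/C) = 346.4 - j39.89 Ω.
Step 4 — Series with R1: Z_total = R1 + (R2 || C) = 356.4 - j39.89 Ω = 358.6∠-6.4° Ω.
Step 5 — Power factor: PF = cos(φ) = Re(Z)/|Z| = 356.41/358.63 = 0.9938.
Step 6 — Type: Im(Z) = -39.89 ⇒ leading (phase φ = -6.4°).

PF = 0.9938 (leading, φ = -6.4°)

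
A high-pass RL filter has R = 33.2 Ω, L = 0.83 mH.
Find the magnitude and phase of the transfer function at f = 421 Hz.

Step 1 — Angular frequency: ω = 2π·421 = 2645 rad/s.
Step 2 — Transfer function: H(jω) = jωL/(R + jωL).
Step 3 — Numerator jωL = j·2.196; denominator R + jωL = 33.2 + j2.196.
Step 4 — H = 0.004354 + j0.06584.
Step 5 — Magnitude: |H| = 0.06599 (-23.6 dB); phase: φ = 86.2°.

|H| = 0.06599 (-23.6 dB), φ = 86.2°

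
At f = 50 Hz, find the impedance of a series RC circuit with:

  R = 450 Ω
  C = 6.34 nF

Step 1 — Angular frequency: ω = 2π·f = 2π·50 = 314.2 rad/s.
Step 2 — Component impedances:
  R: Z = R = 450 Ω
  C: Z = 1/(jωC) = -j/(ω·C) = 0 - j5.021e+05 Ω
Step 3 — Series combination: Z_total = R + C = 450 - j5.021e+05 Ω = 5.021e+05∠-89.9° Ω.

Z = 450 - j5.021e+05 Ω = 5.021e+05∠-89.9° Ω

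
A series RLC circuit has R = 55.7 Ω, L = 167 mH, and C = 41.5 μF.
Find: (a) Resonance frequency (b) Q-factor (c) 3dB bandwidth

Step 1 — Resonance condition Im(Z)=0 gives ω₀ = 1/√(LC).
Step 2 — ω₀ = 1/√(0.167·4.15e-05) = 379.9 rad/s.
Step 3 — f₀ = ω₀/(2π) = 60.46 Hz.
Step 4 — Series Q: Q = ω₀L/R = 379.9·0.167/55.7 = 1.139.
Step 5 — 3dB bandwidth: Δω = ω₀/Q = 333.5 rad/s; BW = Δω/(2π) = 53.08 Hz.

(a) f₀ = 60.46 Hz  (b) Q = 1.139  (c) BW = 53.08 Hz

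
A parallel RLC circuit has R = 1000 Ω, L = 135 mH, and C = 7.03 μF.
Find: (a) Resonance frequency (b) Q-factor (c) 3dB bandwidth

Step 1 — Resonance: ω₀ = 1/√(LC) = 1/√(0.135·7.03e-06) = 1026 rad/s.
Step 2 — f₀ = ω₀/(2π) = 163.4 Hz.
Step 3 — Parallel Q: Q = R/(ω₀L) = 1000/(1026·0.135) = 7.216.
Step 4 — Bandwidth: Δω = ω₀/Q = 142.2 rad/s; BW = Δω/(2π) = 22.64 Hz.

(a) f₀ = 163.4 Hz  (b) Q = 7.216  (c) BW = 22.64 Hz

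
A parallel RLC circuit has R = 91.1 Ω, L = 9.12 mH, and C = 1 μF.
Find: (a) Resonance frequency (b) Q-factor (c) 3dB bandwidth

Step 1 — Resonance: ω₀ = 1/√(LC) = 1/√(0.00912·1e-06) = 1.047e+04 rad/s.
Step 2 — f₀ = ω₀/(2π) = 1667 Hz.
Step 3 — Parallel Q: Q = R/(ω₀L) = 91.1/(1.047e+04·0.00912) = 0.9539.
Step 4 — Bandwidth: Δω = ω₀/Q = 1.098e+04 rad/s; BW = Δω/(2π) = 1747 Hz.

(a) f₀ = 1667 Hz  (b) Q = 0.9539  (c) BW = 1747 Hz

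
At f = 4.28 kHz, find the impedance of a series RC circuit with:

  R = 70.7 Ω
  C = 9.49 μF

Step 1 — Angular frequency: ω = 2π·f = 2π·4280 = 2.689e+04 rad/s.
Step 2 — Component impedances:
  R: Z = R = 70.7 Ω
  C: Z = 1/(jωC) = -j/(ω·C) = 0 - j3.918 Ω
Step 3 — Series combination: Z_total = R + C = 70.7 - j3.918 Ω = 70.81∠-3.2° Ω.

Z = 70.7 - j3.918 Ω = 70.81∠-3.2° Ω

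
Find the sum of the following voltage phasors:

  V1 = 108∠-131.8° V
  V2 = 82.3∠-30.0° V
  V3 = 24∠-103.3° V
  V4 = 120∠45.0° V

Step 1 — Convert each phasor to rectangular form:
  V1 = 108·(cos(-131.8°) + j·sin(-131.8°)) = -71.99 - j80.51 V
  V2 = 82.3·(cos(-30.0°) + j·sin(-30.0°)) = 71.27 - j41.15 V
  V3 = 24·(cos(-103.3°) + j·sin(-103.3°)) = -5.521 - j23.36 V
  V4 = 120·(cos(45.0°) + j·sin(45.0°)) = 84.85 + j84.85 V
Step 2 — Sum components: V_total = 78.62 - j60.16 V.
Step 3 — Convert to polar: |V_total| = 99 V, ∠V_total = -37.4°.

V_total = 99∠-37.4° V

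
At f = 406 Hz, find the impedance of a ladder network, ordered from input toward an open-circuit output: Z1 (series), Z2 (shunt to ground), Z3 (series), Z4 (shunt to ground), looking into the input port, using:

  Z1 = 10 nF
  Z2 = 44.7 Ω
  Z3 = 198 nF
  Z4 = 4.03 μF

Step 1 — Angular frequency: ω = 2π·f = 2π·406 = 2551 rad/s.
Step 2 — Component impedances:
  Z1: Z = 1/(jωC) = -j/(ω·C) = 0 - j3.92e+04 Ω
  Z2: Z = R = 44.7 Ω
  Z3: Z = 1/(jωC) = -j/(ω·C) = 0 - j1980 Ω
  Z4: Z = 1/(jωC) = -j/(ω·C) = 0 - j97.27 Ω
Step 3 — Ladder network (open output): work backward from the far end, alternating series and parallel combinations. Z_in = 44.68 - j3.92e+04 Ω = 3.92e+04∠-89.9° Ω.

Z = 44.68 - j3.92e+04 Ω = 3.92e+04∠-89.9° Ω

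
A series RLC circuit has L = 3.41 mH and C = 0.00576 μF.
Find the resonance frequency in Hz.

Step 1 — Resonance condition Im(Z)=0 gives ω₀ = 1/√(LC).
Step 2 — ω₀ = 1/√(0.00341·5.76e-09) = 2.256e+05 rad/s.
Step 3 — f₀ = ω₀/(2π) = 3.591e+04 Hz.

f₀ = 3.591e+04 Hz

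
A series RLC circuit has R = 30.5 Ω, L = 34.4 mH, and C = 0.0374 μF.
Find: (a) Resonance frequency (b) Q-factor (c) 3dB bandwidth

Step 1 — Resonance condition Im(Z)=0 gives ω₀ = 1/√(LC).
Step 2 — ω₀ = 1/√(0.0344·3.74e-08) = 2.788e+04 rad/s.
Step 3 — f₀ = ω₀/(2π) = 4437 Hz.
Step 4 — Series Q: Q = ω₀L/R = 2.788e+04·0.0344/30.5 = 31.44.
Step 5 — 3dB bandwidth: Δω = ω₀/Q = 886.6 rad/s; BW = Δω/(2π) = 141.1 Hz.

(a) f₀ = 4437 Hz  (b) Q = 31.44  (c) BW = 141.1 Hz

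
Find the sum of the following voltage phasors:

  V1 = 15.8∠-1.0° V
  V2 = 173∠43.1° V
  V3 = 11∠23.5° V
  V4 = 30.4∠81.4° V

Step 1 — Convert each phasor to rectangular form:
  V1 = 15.8·(cos(-1.0°) + j·sin(-1.0°)) = 15.8 - j0.2757 V
  V2 = 173·(cos(43.1°) + j·sin(43.1°)) = 126.3 + j118.2 V
  V3 = 11·(cos(23.5°) + j·sin(23.5°)) = 10.09 + j4.386 V
  V4 = 30.4·(cos(81.4°) + j·sin(81.4°)) = 4.546 + j30.06 V
Step 2 — Sum components: V_total = 156.7 + j152.4 V.
Step 3 — Convert to polar: |V_total| = 218.6 V, ∠V_total = 44.2°.

V_total = 218.6∠44.2° V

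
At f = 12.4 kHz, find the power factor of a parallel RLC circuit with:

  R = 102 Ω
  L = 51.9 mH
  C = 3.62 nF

Step 1 — Angular frequency: ω = 2π·f = 2π·1.24e+04 = 7.791e+04 rad/s.
Step 2 — Component impedances:
  R: Z = R = 102 Ω
  L: Z = jωL = j·7.791e+04·0.0519 = 0 + j4044 Ω
  C: Z = 1/(jωC) = -j/(ω·C) = 0 - j3546 Ω
Step 3 — Parallel combination: 1/Z_total = 1/R + 1/L + 1/C; Z_total = 102 - j0.3614 Ω = 102∠-0.2° Ω.
Step 4 — Power factor: PF = cos(φ) = Re(Z)/|Z| = 102/102 = 1.
Step 5 — Type: Im(Z) = -0.3614 ⇒ leading (phase φ = -0.2°).

PF = 1 (leading, φ = -0.2°)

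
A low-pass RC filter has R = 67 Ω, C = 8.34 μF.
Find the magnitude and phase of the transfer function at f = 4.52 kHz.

Step 1 — Angular frequency: ω = 2π·4520 = 2.84e+04 rad/s.
Step 2 — Transfer function: H(jω) = 1/(1 + jωRC).
Step 3 — Denominator: 1 + jωRC = 1 + j·2.84e+04·67·8.34e-06 = 1 + j15.87.
Step 4 — H = 0.003955 - j0.06277.
Step 5 — Magnitude: |H| = 0.06289 (-24.0 dB); phase: φ = -86.4°.

|H| = 0.06289 (-24.0 dB), φ = -86.4°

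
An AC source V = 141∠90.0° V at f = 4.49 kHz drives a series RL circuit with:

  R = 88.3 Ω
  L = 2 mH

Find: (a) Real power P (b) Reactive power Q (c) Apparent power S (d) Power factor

Step 1 — Angular frequency: ω = 2π·f = 2π·4490 = 2.821e+04 rad/s.
Step 2 — Component impedances:
  R: Z = R = 88.3 Ω
  L: Z = jωL = j·2.821e+04·0.002 = 0 + j56.42 Ω
Step 3 — Series combination: Z_total = R + L = 88.3 + j56.42 Ω = 104.8∠32.6° Ω.
Step 4 — Source phasor: V = 141∠90.0° V = 0 + j141 V.
Step 5 — Current: I = V / Z = 0.7245 + j1.134 A = 1.346∠57.4° A.
Step 6 — Complex power: S = V·I* = 159.9 + j102.2 VA.
Step 7 — Real power: P = Re(S) = 159.9 W.
Step 8 — Reactive power: Q = Im(S) = 102.2 VAR.
Step 9 — Apparent power: |S| = 189.7 VA.
Step 10 — Power factor: PF = P/|S| = 0.8427 (lagging).

(a) P = 159.9 W  (b) Q = 102.2 VAR  (c) S = 189.7 VA  (d) PF = 0.8427 (lagging)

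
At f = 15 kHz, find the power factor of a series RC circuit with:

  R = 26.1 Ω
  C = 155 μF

Step 1 — Angular frequency: ω = 2π·f = 2π·1.5e+04 = 9.425e+04 rad/s.
Step 2 — Component impedances:
  R: Z = R = 26.1 Ω
  C: Z = 1/(jωC) = -j/(ω·C) = 0 - j0.06845 Ω
Step 3 — Series combination: Z_total = R + C = 26.1 - j0.06845 Ω = 26.1∠-0.2° Ω.
Step 4 — Power factor: PF = cos(φ) = Re(Z)/|Z| = 26.1/26.1 = 1.
Step 5 — Type: Im(Z) = -0.06845 ⇒ leading (phase φ = -0.2°).

PF = 1 (leading, φ = -0.2°)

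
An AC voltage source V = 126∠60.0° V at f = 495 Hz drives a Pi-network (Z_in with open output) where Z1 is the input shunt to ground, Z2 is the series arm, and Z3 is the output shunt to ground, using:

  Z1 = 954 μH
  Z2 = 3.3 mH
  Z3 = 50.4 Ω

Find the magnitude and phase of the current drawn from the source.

Step 1 — Angular frequency: ω = 2π·f = 2π·495 = 3110 rad/s.
Step 2 — Component impedances:
  Z1: Z = jωL = j·3110·0.000954 = 0 + j2.967 Ω
  Z2: Z = jωL = j·3110·0.0033 = 0 + j10.26 Ω
  Z3: Z = R = 50.4 Ω
Step 3 — With open output, the series arm Z2 and the output shunt Z3 appear in series to ground: Z2 + Z3 = 50.4 + j10.26 Ω.
Step 4 — Parallel with input shunt Z1: Z_in = Z1 || (Z2 + Z3) = 0.1634 + j2.924 Ω = 2.929∠86.8° Ω.
Step 5 — Source phasor: V = 126∠60.0° V = 63 + j109.1 V.
Step 6 — Ohm's law: I = V / Z_total = (63 + j109.1) / (0.1634 + j2.924) = 38.4 - j19.4 A.
Step 7 — Convert to polar: |I| = 43.02 A, ∠I = -26.8°.

I = 43.02∠-26.8° A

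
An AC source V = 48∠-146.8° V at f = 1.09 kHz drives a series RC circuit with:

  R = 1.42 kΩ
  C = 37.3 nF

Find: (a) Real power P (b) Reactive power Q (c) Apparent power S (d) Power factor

Step 1 — Angular frequency: ω = 2π·f = 2π·1090 = 6849 rad/s.
Step 2 — Component impedances:
  R: Z = R = 1420 Ω
  C: Z = 1/(jωC) = -j/(ω·C) = 0 - j3915 Ω
Step 3 — Series combination: Z_total = R + C = 1420 - j3915 Ω = 4164∠-70.1° Ω.
Step 4 — Source phasor: V = 48∠-146.8° V = -40.16 - j26.28 V.
Step 5 — Current: I = V / Z = 0.002644 - j0.01122 A = 0.01153∠-76.7° A.
Step 6 — Complex power: S = V·I* = 0.1887 - j0.5201 VA.
Step 7 — Real power: P = Re(S) = 0.1887 W.
Step 8 — Reactive power: Q = Im(S) = -0.5201 VAR.
Step 9 — Apparent power: |S| = 0.5533 VA.
Step 10 — Power factor: PF = P/|S| = 0.341 (leading).

(a) P = 0.1887 W  (b) Q = -0.5201 VAR  (c) S = 0.5533 VA  (d) PF = 0.341 (leading)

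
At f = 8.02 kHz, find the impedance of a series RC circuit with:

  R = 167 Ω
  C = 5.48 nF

Step 1 — Angular frequency: ω = 2π·f = 2π·8020 = 5.039e+04 rad/s.
Step 2 — Component impedances:
  R: Z = R = 167 Ω
  C: Z = 1/(jωC) = -j/(ω·C) = 0 - j3621 Ω
Step 3 — Series combination: Z_total = R + C = 167 - j3621 Ω = 3625∠-87.4° Ω.

Z = 167 - j3621 Ω = 3625∠-87.4° Ω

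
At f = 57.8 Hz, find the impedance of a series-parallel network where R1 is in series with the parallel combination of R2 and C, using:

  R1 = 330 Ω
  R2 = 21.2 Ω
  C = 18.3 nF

Step 1 — Angular frequency: ω = 2π·f = 2π·57.8 = 363.2 rad/s.
Step 2 — Component impedances:
  R1: Z = R = 330 Ω
  R2: Z = R = 21.2 Ω
  C: Z = 1/(jωC) = -j/(ω·C) = 0 - j1.505e+05 Ω
Step 3 — Parallel branch: R2 || C = 1/(1/R2 + 1/C) = 21.2 - j0.002987 Ω.
Step 4 — Series with R1: Z_total = R1 + (R2 || C) = 351.2 - j0.002987 Ω = 351.2∠-0.0° Ω.

Z = 351.2 - j0.002987 Ω = 351.2∠-0.0° Ω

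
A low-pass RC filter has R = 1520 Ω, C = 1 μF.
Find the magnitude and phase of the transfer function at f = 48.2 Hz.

Step 1 — Angular frequency: ω = 2π·48.2 = 302.8 rad/s.
Step 2 — Transfer function: H(jω) = 1/(1 + jωRC).
Step 3 — Denominator: 1 + jωRC = 1 + j·302.8·1520·1e-06 = 1 + j0.4603.
Step 4 — H = 0.8251 - j0.3798.
Step 5 — Magnitude: |H| = 0.9084 (-0.8 dB); phase: φ = -24.7°.

|H| = 0.9084 (-0.8 dB), φ = -24.7°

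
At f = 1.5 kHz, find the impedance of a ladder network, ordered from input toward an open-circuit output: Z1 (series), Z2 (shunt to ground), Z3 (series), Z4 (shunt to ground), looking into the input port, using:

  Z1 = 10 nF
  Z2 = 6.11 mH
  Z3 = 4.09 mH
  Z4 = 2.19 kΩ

Step 1 — Angular frequency: ω = 2π·f = 2π·1500 = 9425 rad/s.
Step 2 — Component impedances:
  Z1: Z = 1/(jωC) = -j/(ω·C) = 0 - j1.061e+04 Ω
  Z2: Z = jωL = j·9425·0.00611 = 0 + j57.59 Ω
  Z3: Z = jωL = j·9425·0.00409 = 0 + j38.55 Ω
  Z4: Z = R = 2190 Ω
Step 3 — Ladder network (open output): work backward from the far end, alternating series and parallel combinations. Z_in = 1.511 - j1.055e+04 Ω = 1.055e+04∠-90.0° Ω.

Z = 1.511 - j1.055e+04 Ω = 1.055e+04∠-90.0° Ω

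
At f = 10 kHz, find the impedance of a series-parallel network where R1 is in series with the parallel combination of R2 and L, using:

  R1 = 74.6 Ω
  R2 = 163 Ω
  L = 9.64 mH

Step 1 — Angular frequency: ω = 2π·f = 2π·1e+04 = 6.283e+04 rad/s.
Step 2 — Component impedances:
  R1: Z = R = 74.6 Ω
  R2: Z = R = 163 Ω
  L: Z = jωL = j·6.283e+04·0.00964 = 0 + j605.7 Ω
Step 3 — Parallel branch: R2 || L = 1/(1/R2 + 1/L) = 152 + j40.9 Ω.
Step 4 — Series with R1: Z_total = R1 + (R2 || L) = 226.6 + j40.9 Ω = 230.3∠10.2° Ω.

Z = 226.6 + j40.9 Ω = 230.3∠10.2° Ω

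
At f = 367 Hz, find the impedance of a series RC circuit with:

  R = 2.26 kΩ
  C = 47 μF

Step 1 — Angular frequency: ω = 2π·f = 2π·367 = 2306 rad/s.
Step 2 — Component impedances:
  R: Z = R = 2260 Ω
  C: Z = 1/(jωC) = -j/(ω·C) = 0 - j9.227 Ω
Step 3 — Series combination: Z_total = R + C = 2260 - j9.227 Ω = 2260∠-0.2° Ω.

Z = 2260 - j9.227 Ω = 2260∠-0.2° Ω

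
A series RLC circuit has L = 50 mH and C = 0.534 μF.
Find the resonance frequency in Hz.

Step 1 — Resonance condition Im(Z)=0 gives ω₀ = 1/√(LC).
Step 2 — ω₀ = 1/√(0.05·5.34e-07) = 6120 rad/s.
Step 3 — f₀ = ω₀/(2π) = 974 Hz.

f₀ = 974 Hz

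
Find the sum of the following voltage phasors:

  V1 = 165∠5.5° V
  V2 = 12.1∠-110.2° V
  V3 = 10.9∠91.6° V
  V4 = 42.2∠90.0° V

Step 1 — Convert each phasor to rectangular form:
  V1 = 165·(cos(5.5°) + j·sin(5.5°)) = 164.2 + j15.81 V
  V2 = 12.1·(cos(-110.2°) + j·sin(-110.2°)) = -4.178 - j11.36 V
  V3 = 10.9·(cos(91.6°) + j·sin(91.6°)) = -0.3043 + j10.9 V
  V4 = 42.2·(cos(90.0°) + j·sin(90.0°)) = 0 + j42.2 V
Step 2 — Sum components: V_total = 159.8 + j57.55 V.
Step 3 — Convert to polar: |V_total| = 169.8 V, ∠V_total = 19.8°.

V_total = 169.8∠19.8° V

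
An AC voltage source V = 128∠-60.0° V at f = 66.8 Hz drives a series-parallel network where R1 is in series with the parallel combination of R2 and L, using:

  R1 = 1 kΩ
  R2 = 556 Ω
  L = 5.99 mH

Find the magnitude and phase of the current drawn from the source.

Step 1 — Angular frequency: ω = 2π·f = 2π·66.8 = 419.7 rad/s.
Step 2 — Component impedances:
  R1: Z = R = 1000 Ω
  R2: Z = R = 556 Ω
  L: Z = jωL = j·419.7·0.00599 = 0 + j2.514 Ω
Step 3 — Parallel branch: R2 || L = 1/(1/R2 + 1/L) = 0.01137 + j2.514 Ω.
Step 4 — Series with R1: Z_total = R1 + (R2 || L) = 1000 + j2.514 Ω = 1000∠0.1° Ω.
Step 5 — Source phasor: V = 128∠-60.0° V = 64 - j110.9 V.
Step 6 — Ohm's law: I = V / Z_total = (64 - j110.9) / (1000 + j2.514) = 0.06372 - j0.111 A.
Step 7 — Convert to polar: |I| = 0.128 A, ∠I = -60.1°.

I = 0.128∠-60.1° A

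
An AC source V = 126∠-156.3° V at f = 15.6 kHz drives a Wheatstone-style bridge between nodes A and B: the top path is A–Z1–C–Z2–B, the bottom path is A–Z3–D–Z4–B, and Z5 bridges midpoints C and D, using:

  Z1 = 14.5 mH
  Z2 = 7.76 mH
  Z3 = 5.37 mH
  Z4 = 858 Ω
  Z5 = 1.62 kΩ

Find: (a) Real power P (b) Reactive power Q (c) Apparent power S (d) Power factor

Step 1 — Angular frequency: ω = 2π·f = 2π·1.56e+04 = 9.802e+04 rad/s.
Step 2 — Component impedances:
  Z1: Z = jωL = j·9.802e+04·0.0145 = 0 + j1421 Ω
  Z2: Z = jωL = j·9.802e+04·0.00776 = 0 + j760.6 Ω
  Z3: Z = jωL = j·9.802e+04·0.00537 = 0 + j526.4 Ω
  Z4: Z = R = 858 Ω
  Z5: Z = R = 1620 Ω
Step 3 — Bridge requires nodal analysis (the Z5 bridge couples midpoints C and D, so the two paths cannot be reduced to a simple series/parallel combination). Setting node B to ground and injecting 1 A at node A, the 3-node admittance system at A, C, D solves to V_A = Z_AB = 416 + j616.6 Ω = 743.8∠56.0° Ω.
Step 4 — Source phasor: V = 126∠-156.3° V = -115.4 - j50.65 V.
Step 5 — Current: I = V / Z = -0.1432 + j0.09051 A = 0.1694∠147.7° A.
Step 6 — Complex power: S = V·I* = 11.94 + j17.7 VA.
Step 7 — Real power: P = Re(S) = 11.94 W.
Step 8 — Reactive power: Q = Im(S) = 17.7 VAR.
Step 9 — Apparent power: |S| = 21.35 VA.
Step 10 — Power factor: PF = P/|S| = 0.5593 (lagging).

(a) P = 11.94 W  (b) Q = 17.7 VAR  (c) S = 21.35 VA  (d) PF = 0.5593 (lagging)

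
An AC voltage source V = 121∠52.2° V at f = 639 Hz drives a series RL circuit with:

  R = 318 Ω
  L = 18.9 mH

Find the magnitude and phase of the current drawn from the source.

Step 1 — Angular frequency: ω = 2π·f = 2π·639 = 4015 rad/s.
Step 2 — Component impedances:
  R: Z = R = 318 Ω
  L: Z = jωL = j·4015·0.0189 = 0 + j75.88 Ω
Step 3 — Series combination: Z_total = R + L = 318 + j75.88 Ω = 326.9∠13.4° Ω.
Step 4 — Source phasor: V = 121∠52.2° V = 74.16 + j95.61 V.
Step 5 — Ohm's law: I = V / Z_total = (74.16 + j95.61) / (318 + j75.88) = 0.2885 + j0.2318 A.
Step 6 — Convert to polar: |I| = 0.3701 A, ∠I = 38.8°.

I = 0.3701∠38.8° A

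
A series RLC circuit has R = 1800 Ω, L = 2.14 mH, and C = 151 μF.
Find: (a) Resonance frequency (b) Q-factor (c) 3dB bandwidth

Step 1 — Resonance condition Im(Z)=0 gives ω₀ = 1/√(LC).
Step 2 — ω₀ = 1/√(0.00214·0.000151) = 1759 rad/s.
Step 3 — f₀ = ω₀/(2π) = 280 Hz.
Step 4 — Series Q: Q = ω₀L/R = 1759·0.00214/1800 = 0.002091.
Step 5 — 3dB bandwidth: Δω = ω₀/Q = 8.411e+05 rad/s; BW = Δω/(2π) = 1.339e+05 Hz.

(a) f₀ = 280 Hz  (b) Q = 0.002091  (c) BW = 1.339e+05 Hz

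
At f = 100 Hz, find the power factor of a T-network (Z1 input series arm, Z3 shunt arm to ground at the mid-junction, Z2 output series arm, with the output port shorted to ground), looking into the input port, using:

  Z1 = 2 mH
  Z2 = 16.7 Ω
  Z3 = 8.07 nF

Step 1 — Angular frequency: ω = 2π·f = 2π·100 = 628.3 rad/s.
Step 2 — Component impedances:
  Z1: Z = jωL = j·628.3·0.002 = 0 + j1.257 Ω
  Z2: Z = R = 16.7 Ω
  Z3: Z = 1/(jωC) = -j/(ω·C) = 0 - j1.972e+05 Ω
Step 3 — With the output port shorted to ground, the output series arm Z2 runs from the junction to ground; the shunt arm Z3 also runs from the junction to ground. They appear in parallel: Z3 || Z2 = 16.7 - j0.001414 Ω.
Step 4 — Series with input arm Z1: Z_in = Z1 + (Z3 || Z2) = 16.7 + j1.255 Ω = 16.75∠4.3° Ω.
Step 5 — Power factor: PF = cos(φ) = Re(Z)/|Z| = 16.7/16.747 = 0.9972.
Step 6 — Type: Im(Z) = 1.255 ⇒ lagging (phase φ = 4.3°).

PF = 0.9972 (lagging, φ = 4.3°)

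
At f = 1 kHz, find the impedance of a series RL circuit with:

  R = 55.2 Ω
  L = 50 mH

Step 1 — Angular frequency: ω = 2π·f = 2π·1000 = 6283 rad/s.
Step 2 — Component impedances:
  R: Z = R = 55.2 Ω
  L: Z = jωL = j·6283·0.05 = 0 + j314.2 Ω
Step 3 — Series combination: Z_total = R + L = 55.2 + j314.2 Ω = 319∠80.0° Ω.

Z = 55.2 + j314.2 Ω = 319∠80.0° Ω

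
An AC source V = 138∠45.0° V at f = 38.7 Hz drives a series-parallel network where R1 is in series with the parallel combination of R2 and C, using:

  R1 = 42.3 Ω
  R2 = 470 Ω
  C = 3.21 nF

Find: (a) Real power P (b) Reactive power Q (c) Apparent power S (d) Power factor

Step 1 — Angular frequency: ω = 2π·f = 2π·38.7 = 243.2 rad/s.
Step 2 — Component impedances:
  R1: Z = R = 42.3 Ω
  R2: Z = R = 470 Ω
  C: Z = 1/(jωC) = -j/(ω·C) = 0 - j1.281e+06 Ω
Step 3 — Parallel branch: R2 || C = 1/(1/R2 + 1/C) = 470 - j0.1724 Ω.
Step 4 — Series with R1: Z_total = R1 + (R2 || C) = 512.3 - j0.1724 Ω = 512.3∠-0.0° Ω.
Step 5 — Source phasor: V = 138∠45.0° V = 97.58 + j97.58 V.
Step 6 — Current: I = V / Z = 0.1904 + j0.1905 A = 0.2694∠45.0° A.
Step 7 — Complex power: S = V·I* = 37.17 - j0.01251 VA.
Step 8 — Real power: P = Re(S) = 37.17 W.
Step 9 — Reactive power: Q = Im(S) = -0.01251 VAR.
Step 10 — Apparent power: |S| = 37.17 VA.
Step 11 — Power factor: PF = P/|S| = 1 (leading).

(a) P = 37.17 W  (b) Q = -0.01251 VAR  (c) S = 37.17 VA  (d) PF = 1 (leading)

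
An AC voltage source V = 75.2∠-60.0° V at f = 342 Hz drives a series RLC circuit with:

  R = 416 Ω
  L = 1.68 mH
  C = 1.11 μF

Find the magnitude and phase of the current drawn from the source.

Step 1 — Angular frequency: ω = 2π·f = 2π·342 = 2149 rad/s.
Step 2 — Component impedances:
  R: Z = R = 416 Ω
  L: Z = jωL = j·2149·0.00168 = 0 + j3.61 Ω
  C: Z = 1/(jωC) = -j/(ω·C) = 0 - j419.2 Ω
Step 3 — Series combination: Z_total = R + L + C = 416 - j415.6 Ω = 588.1∠-45.0° Ω.
Step 4 — Source phasor: V = 75.2∠-60.0° V = 37.6 - j65.13 V.
Step 5 — Ohm's law: I = V / Z_total = (37.6 - j65.13) / (416 - j415.6) = 0.1235 - j0.03315 A.
Step 6 — Convert to polar: |I| = 0.1279 A, ∠I = -15.0°.

I = 0.1279∠-15.0° A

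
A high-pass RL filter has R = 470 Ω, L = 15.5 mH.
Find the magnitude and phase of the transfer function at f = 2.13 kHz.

Step 1 — Angular frequency: ω = 2π·2130 = 1.338e+04 rad/s.
Step 2 — Transfer function: H(jω) = jωL/(R + jωL).
Step 3 — Numerator jωL = j·207.4; denominator R + jωL = 470 + j207.4.
Step 4 — H = 0.163 + j0.3694.
Step 5 — Magnitude: |H| = 0.4038 (-7.9 dB); phase: φ = 66.2°.

|H| = 0.4038 (-7.9 dB), φ = 66.2°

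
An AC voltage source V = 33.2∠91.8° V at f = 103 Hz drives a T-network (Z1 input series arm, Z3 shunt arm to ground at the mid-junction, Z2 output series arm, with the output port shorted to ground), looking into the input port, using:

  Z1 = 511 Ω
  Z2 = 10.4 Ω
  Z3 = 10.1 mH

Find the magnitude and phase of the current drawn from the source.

Step 1 — Angular frequency: ω = 2π·f = 2π·103 = 647.2 rad/s.
Step 2 — Component impedances:
  Z1: Z = R = 511 Ω
  Z2: Z = R = 10.4 Ω
  Z3: Z = jωL = j·647.2·0.0101 = 0 + j6.536 Ω
Step 3 — With the output port shorted to ground, the output series arm Z2 runs from the junction to ground; the shunt arm Z3 also runs from the junction to ground. They appear in parallel: Z3 || Z2 = 2.945 + j4.686 Ω.
Step 4 — Series with input arm Z1: Z_in = Z1 + (Z3 || Z2) = 513.9 + j4.686 Ω = 514∠0.5° Ω.
Step 5 — Source phasor: V = 33.2∠91.8° V = -1.043 + j33.18 V.
Step 6 — Ohm's law: I = V / Z_total = (-1.043 + j33.18) / (513.9 + j4.686) = -0.00144 + j0.06458 A.
Step 7 — Convert to polar: |I| = 0.0646 A, ∠I = 91.3°.

I = 0.0646∠91.3° A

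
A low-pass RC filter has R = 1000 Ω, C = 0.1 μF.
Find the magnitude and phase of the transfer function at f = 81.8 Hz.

Step 1 — Angular frequency: ω = 2π·81.8 = 514 rad/s.
Step 2 — Transfer function: H(jω) = 1/(1 + jωRC).
Step 3 — Denominator: 1 + jωRC = 1 + j·514·1000·1e-07 = 1 + j0.0514.
Step 4 — H = 0.9974 - j0.05126.
Step 5 — Magnitude: |H| = 0.9987 (-0.0 dB); phase: φ = -2.9°.

|H| = 0.9987 (-0.0 dB), φ = -2.9°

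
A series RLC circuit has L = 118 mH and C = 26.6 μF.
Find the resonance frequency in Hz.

Step 1 — Resonance condition Im(Z)=0 gives ω₀ = 1/√(LC).
Step 2 — ω₀ = 1/√(0.118·2.66e-05) = 564.4 rad/s.
Step 3 — f₀ = ω₀/(2π) = 89.83 Hz.

f₀ = 89.83 Hz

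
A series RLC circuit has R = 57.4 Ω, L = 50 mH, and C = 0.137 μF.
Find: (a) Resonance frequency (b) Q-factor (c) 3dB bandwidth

Step 1 — Resonance condition Im(Z)=0 gives ω₀ = 1/√(LC).
Step 2 — ω₀ = 1/√(0.05·1.37e-07) = 1.208e+04 rad/s.
Step 3 — f₀ = ω₀/(2π) = 1923 Hz.
Step 4 — Series Q: Q = ω₀L/R = 1.208e+04·0.05/57.4 = 10.52.
Step 5 — 3dB bandwidth: Δω = ω₀/Q = 1148 rad/s; BW = Δω/(2π) = 182.7 Hz.

(a) f₀ = 1923 Hz  (b) Q = 10.52  (c) BW = 182.7 Hz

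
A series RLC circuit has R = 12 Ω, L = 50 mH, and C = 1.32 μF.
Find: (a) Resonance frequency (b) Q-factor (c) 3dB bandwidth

Step 1 — Resonance: ω₀ = 1/√(LC) = 1/√(0.05·1.32e-06) = 3892 rad/s.
Step 2 — f₀ = ω₀/(2π) = 619.5 Hz.
Step 3 — Series Q: Q = ω₀L/R = 3892·0.05/12 = 16.22.
Step 4 — Bandwidth: Δω = ω₀/Q = 240 rad/s; BW = Δω/(2π) = 38.2 Hz.

(a) f₀ = 619.5 Hz  (b) Q = 16.22  (c) BW = 38.2 Hz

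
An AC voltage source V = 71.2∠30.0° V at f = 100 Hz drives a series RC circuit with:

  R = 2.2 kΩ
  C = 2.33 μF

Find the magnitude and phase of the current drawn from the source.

Step 1 — Angular frequency: ω = 2π·f = 2π·100 = 628.3 rad/s.
Step 2 — Component impedances:
  R: Z = R = 2200 Ω
  C: Z = 1/(jωC) = -j/(ω·C) = 0 - j683.1 Ω
Step 3 — Series combination: Z_total = R + C = 2200 - j683.1 Ω = 2304∠-17.2° Ω.
Step 4 — Source phasor: V = 71.2∠30.0° V = 61.66 + j35.6 V.
Step 5 — Ohm's law: I = V / Z_total = (61.66 + j35.6) / (2200 - j683.1) = 0.02098 + j0.0227 A.
Step 6 — Convert to polar: |I| = 0.03091 A, ∠I = 47.2°.

I = 0.03091∠47.2° A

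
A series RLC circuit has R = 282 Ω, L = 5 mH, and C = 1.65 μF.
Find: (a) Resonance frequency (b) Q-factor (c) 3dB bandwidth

Step 1 — Resonance: ω₀ = 1/√(LC) = 1/√(0.005·1.65e-06) = 1.101e+04 rad/s.
Step 2 — f₀ = ω₀/(2π) = 1752 Hz.
Step 3 — Series Q: Q = ω₀L/R = 1.101e+04·0.005/282 = 0.1952.
Step 4 — Bandwidth: Δω = ω₀/Q = 5.64e+04 rad/s; BW = Δω/(2π) = 8976 Hz.

(a) f₀ = 1752 Hz  (b) Q = 0.1952  (c) BW = 8976 Hz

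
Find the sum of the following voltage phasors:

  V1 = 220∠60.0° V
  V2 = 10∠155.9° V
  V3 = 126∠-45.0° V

Step 1 — Convert each phasor to rectangular form:
  V1 = 220·(cos(60.0°) + j·sin(60.0°)) = 110 + j190.5 V
  V2 = 10·(cos(155.9°) + j·sin(155.9°)) = -9.128 + j4.083 V
  V3 = 126·(cos(-45.0°) + j·sin(-45.0°)) = 89.1 - j89.1 V
Step 2 — Sum components: V_total = 190 + j105.5 V.
Step 3 — Convert to polar: |V_total| = 217.3 V, ∠V_total = 29.0°.

V_total = 217.3∠29.0° V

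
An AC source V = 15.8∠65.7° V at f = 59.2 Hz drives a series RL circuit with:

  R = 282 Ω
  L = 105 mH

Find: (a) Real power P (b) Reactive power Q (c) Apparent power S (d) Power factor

Step 1 — Angular frequency: ω = 2π·f = 2π·59.2 = 372 rad/s.
Step 2 — Component impedances:
  R: Z = R = 282 Ω
  L: Z = jωL = j·372·0.105 = 0 + j39.06 Ω
Step 3 — Series combination: Z_total = R + L = 282 + j39.06 Ω = 284.7∠7.9° Ω.
Step 4 — Source phasor: V = 15.8∠65.7° V = 6.502 + j14.4 V.
Step 5 — Current: I = V / Z = 0.02956 + j0.04697 A = 0.0555∠57.8° A.
Step 6 — Complex power: S = V·I* = 0.8686 + j0.1203 VA.
Step 7 — Real power: P = Re(S) = 0.8686 W.
Step 8 — Reactive power: Q = Im(S) = 0.1203 VAR.
Step 9 — Apparent power: |S| = 0.8769 VA.
Step 10 — Power factor: PF = P/|S| = 0.9905 (lagging).

(a) P = 0.8686 W  (b) Q = 0.1203 VAR  (c) S = 0.8769 VA  (d) PF = 0.9905 (lagging)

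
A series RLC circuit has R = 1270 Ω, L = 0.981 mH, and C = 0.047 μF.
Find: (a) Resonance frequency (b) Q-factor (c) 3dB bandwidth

Step 1 — Resonance: ω₀ = 1/√(LC) = 1/√(0.000981·4.7e-08) = 1.473e+05 rad/s.
Step 2 — f₀ = ω₀/(2π) = 2.344e+04 Hz.
Step 3 — Series Q: Q = ω₀L/R = 1.473e+05·0.000981/1270 = 0.1138.
Step 4 — Bandwidth: Δω = ω₀/Q = 1.295e+06 rad/s; BW = Δω/(2π) = 2.06e+05 Hz.

(a) f₀ = 2.344e+04 Hz  (b) Q = 0.1138  (c) BW = 2.06e+05 Hz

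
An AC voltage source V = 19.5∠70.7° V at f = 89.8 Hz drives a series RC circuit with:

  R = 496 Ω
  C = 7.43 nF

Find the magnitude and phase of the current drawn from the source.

Step 1 — Angular frequency: ω = 2π·f = 2π·89.8 = 564.2 rad/s.
Step 2 — Component impedances:
  R: Z = R = 496 Ω
  C: Z = 1/(jωC) = -j/(ω·C) = 0 - j2.385e+05 Ω
Step 3 — Series combination: Z_total = R + C = 496 - j2.385e+05 Ω = 2.385e+05∠-89.9° Ω.
Step 4 — Source phasor: V = 19.5∠70.7° V = 6.445 + j18.4 V.
Step 5 — Ohm's law: I = V / Z_total = (6.445 + j18.4) / (496 - j2.385e+05) = -7.71e-05 + j2.718e-05 A.
Step 6 — Convert to polar: |I| = 8.175e-05 A, ∠I = 160.6°.

I = 8.175e-05∠160.6° A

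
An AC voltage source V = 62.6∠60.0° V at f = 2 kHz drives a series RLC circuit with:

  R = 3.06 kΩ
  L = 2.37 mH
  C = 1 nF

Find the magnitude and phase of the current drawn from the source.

Step 1 — Angular frequency: ω = 2π·f = 2π·2000 = 1.257e+04 rad/s.
Step 2 — Component impedances:
  R: Z = R = 3060 Ω
  L: Z = jωL = j·1.257e+04·0.00237 = 0 + j29.78 Ω
  C: Z = 1/(jωC) = -j/(ω·C) = 0 - j7.958e+04 Ω
Step 3 — Series combination: Z_total = R + L + C = 3060 - j7.955e+04 Ω = 7.961e+04∠-87.8° Ω.
Step 4 — Source phasor: V = 62.6∠60.0° V = 31.3 + j54.21 V.
Step 5 — Ohm's law: I = V / Z_total = (31.3 + j54.21) / (3060 - j7.955e+04) = -0.0006654 + j0.0004191 A.
Step 6 — Convert to polar: |I| = 0.0007864 A, ∠I = 147.8°.

I = 0.0007864∠147.8° A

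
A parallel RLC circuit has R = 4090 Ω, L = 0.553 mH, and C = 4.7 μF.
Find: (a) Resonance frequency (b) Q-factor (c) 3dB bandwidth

Step 1 — Resonance: ω₀ = 1/√(LC) = 1/√(0.000553·4.7e-06) = 1.962e+04 rad/s.
Step 2 — f₀ = ω₀/(2π) = 3122 Hz.
Step 3 — Parallel Q: Q = R/(ω₀L) = 4090/(1.962e+04·0.000553) = 377.1.
Step 4 — Bandwidth: Δω = ω₀/Q = 52.02 rad/s; BW = Δω/(2π) = 8.279 Hz.

(a) f₀ = 3122 Hz  (b) Q = 377.1  (c) BW = 8.279 Hz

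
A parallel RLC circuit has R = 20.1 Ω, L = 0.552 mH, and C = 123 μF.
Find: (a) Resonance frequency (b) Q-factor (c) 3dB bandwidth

Step 1 — Resonance: ω₀ = 1/√(LC) = 1/√(0.000552·0.000123) = 3838 rad/s.
Step 2 — f₀ = ω₀/(2π) = 610.8 Hz.
Step 3 — Parallel Q: Q = R/(ω₀L) = 20.1/(3838·0.000552) = 9.488.
Step 4 — Bandwidth: Δω = ω₀/Q = 404.5 rad/s; BW = Δω/(2π) = 64.38 Hz.

(a) f₀ = 610.8 Hz  (b) Q = 9.488  (c) BW = 64.38 Hz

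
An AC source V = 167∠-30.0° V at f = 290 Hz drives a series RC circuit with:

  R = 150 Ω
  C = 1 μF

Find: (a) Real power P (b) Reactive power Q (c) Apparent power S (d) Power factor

Step 1 — Angular frequency: ω = 2π·f = 2π·290 = 1822 rad/s.
Step 2 — Component impedances:
  R: Z = R = 150 Ω
  C: Z = 1/(jωC) = -j/(ω·C) = 0 - j548.8 Ω
Step 3 — Series combination: Z_total = R + C = 150 - j548.8 Ω = 568.9∠-74.7° Ω.
Step 4 — Source phasor: V = 167∠-30.0° V = 144.6 - j83.5 V.
Step 5 — Current: I = V / Z = 0.2086 + j0.2065 A = 0.2935∠44.7° A.
Step 6 — Complex power: S = V·I* = 12.92 - j47.28 VA.
Step 7 — Real power: P = Re(S) = 12.92 W.
Step 8 — Reactive power: Q = Im(S) = -47.28 VAR.
Step 9 — Apparent power: |S| = 49.02 VA.
Step 10 — Power factor: PF = P/|S| = 0.2636 (leading).

(a) P = 12.92 W  (b) Q = -47.28 VAR  (c) S = 49.02 VA  (d) PF = 0.2636 (leading)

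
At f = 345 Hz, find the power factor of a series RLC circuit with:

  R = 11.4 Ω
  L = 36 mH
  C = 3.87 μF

Step 1 — Angular frequency: ω = 2π·f = 2π·345 = 2168 rad/s.
Step 2 — Component impedances:
  R: Z = R = 11.4 Ω
  L: Z = jωL = j·2168·0.036 = 0 + j78.04 Ω
  C: Z = 1/(jωC) = -j/(ω·C) = 0 - j119.2 Ω
Step 3 — Series combination: Z_total = R + L + C = 11.4 - j41.17 Ω = 42.72∠-74.5° Ω.
Step 4 — Power factor: PF = cos(φ) = Re(Z)/|Z| = 11.4/42.72 = 0.2669.
Step 5 — Type: Im(Z) = -41.17 ⇒ leading (phase φ = -74.5°).

PF = 0.2669 (leading, φ = -74.5°)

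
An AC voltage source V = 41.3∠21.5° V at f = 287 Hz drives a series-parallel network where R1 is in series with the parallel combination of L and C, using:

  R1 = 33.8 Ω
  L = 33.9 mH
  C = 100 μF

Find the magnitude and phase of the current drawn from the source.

Step 1 — Angular frequency: ω = 2π·f = 2π·287 = 1803 rad/s.
Step 2 — Component impedances:
  R1: Z = R = 33.8 Ω
  L: Z = jωL = j·1803·0.0339 = 0 + j61.13 Ω
  C: Z = 1/(jωC) = -j/(ω·C) = 0 - j5.545 Ω
Step 3 — Parallel branch: L || C = 1/(1/L + 1/C) = 0 - j6.099 Ω.
Step 4 — Series with R1: Z_total = R1 + (L || C) = 33.8 - j6.099 Ω = 34.35∠-10.2° Ω.
Step 5 — Source phasor: V = 41.3∠21.5° V = 38.43 + j15.14 V.
Step 6 — Ohm's law: I = V / Z_total = (38.43 + j15.14) / (33.8 - j6.099) = 1.023 + j0.6324 A.
Step 7 — Convert to polar: |I| = 1.202 A, ∠I = 31.7°.

I = 1.202∠31.7° A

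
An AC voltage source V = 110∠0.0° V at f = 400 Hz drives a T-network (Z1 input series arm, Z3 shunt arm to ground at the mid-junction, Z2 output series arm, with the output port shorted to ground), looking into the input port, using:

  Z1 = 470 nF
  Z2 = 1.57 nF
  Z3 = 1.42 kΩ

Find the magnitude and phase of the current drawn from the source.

Step 1 — Angular frequency: ω = 2π·f = 2π·400 = 2513 rad/s.
Step 2 — Component impedances:
  Z1: Z = 1/(jωC) = -j/(ω·C) = 0 - j846.6 Ω
  Z2: Z = 1/(jωC) = -j/(ω·C) = 0 - j2.534e+05 Ω
  Z3: Z = R = 1420 Ω
Step 3 — With the output port shorted to ground, the output series arm Z2 runs from the junction to ground; the shunt arm Z3 also runs from the junction to ground. They appear in parallel: Z3 || Z2 = 1420 - j7.956 Ω.
Step 4 — Series with input arm Z1: Z_in = Z1 + (Z3 || Z2) = 1420 - j854.5 Ω = 1657∠-31.0° Ω.
Step 5 — Source phasor: V = 110∠0.0° V = 110 V.
Step 6 — Ohm's law: I = V / Z_total = (110) / (1420 - j854.5) = 0.05687 + j0.03422 A.
Step 7 — Convert to polar: |I| = 0.06637 A, ∠I = 31.0°.

I = 0.06637∠31.0° A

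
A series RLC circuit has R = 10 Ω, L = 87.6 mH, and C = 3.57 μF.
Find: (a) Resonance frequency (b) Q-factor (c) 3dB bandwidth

Step 1 — Resonance condition Im(Z)=0 gives ω₀ = 1/√(LC).
Step 2 — ω₀ = 1/√(0.0876·3.57e-06) = 1788 rad/s.
Step 3 — f₀ = ω₀/(2π) = 284.6 Hz.
Step 4 — Series Q: Q = ω₀L/R = 1788·0.0876/10 = 15.66.
Step 5 — 3dB bandwidth: Δω = ω₀/Q = 114.2 rad/s; BW = Δω/(2π) = 18.17 Hz.

(a) f₀ = 284.6 Hz  (b) Q = 15.66  (c) BW = 18.17 Hz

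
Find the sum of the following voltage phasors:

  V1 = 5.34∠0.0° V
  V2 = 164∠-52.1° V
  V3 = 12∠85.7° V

Step 1 — Convert each phasor to rectangular form:
  V1 = 5.34·(cos(0.0°) + j·sin(0.0°)) = 5.34 V
  V2 = 164·(cos(-52.1°) + j·sin(-52.1°)) = 100.7 - j129.4 V
  V3 = 12·(cos(85.7°) + j·sin(85.7°)) = 0.8997 + j11.97 V
Step 2 — Sum components: V_total = 107 - j117.4 V.
Step 3 — Convert to polar: |V_total| = 158.9 V, ∠V_total = -47.7°.

V_total = 158.9∠-47.7° V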